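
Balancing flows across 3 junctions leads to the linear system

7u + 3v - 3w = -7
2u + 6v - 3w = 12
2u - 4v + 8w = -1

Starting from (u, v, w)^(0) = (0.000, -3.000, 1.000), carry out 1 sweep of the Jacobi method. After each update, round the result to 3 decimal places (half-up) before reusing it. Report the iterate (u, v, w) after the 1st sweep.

(0.714, 2.500, -1.625)

Iteration 1:
  u = (-7 - (3)·-3.000 - (-3)·1.000) / (7) = 0.714
  v = (12 - (2)·0.000 - (-3)·1.000) / (6) = 2.500
  w = (-1 - (2)·0.000 - (-4)·-3.000) / (8) = -1.625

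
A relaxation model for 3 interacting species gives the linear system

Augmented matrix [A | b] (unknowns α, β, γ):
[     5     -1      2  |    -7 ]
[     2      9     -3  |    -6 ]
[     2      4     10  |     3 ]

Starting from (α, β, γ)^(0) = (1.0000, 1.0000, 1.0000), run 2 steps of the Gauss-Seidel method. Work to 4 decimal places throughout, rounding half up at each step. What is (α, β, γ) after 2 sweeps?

Iteration 1:
  α = (-7 - (-1)·1.0000 - (2)·1.0000) / (5) = -1.6000
  β = (-6 - (2)·-1.6000 - (-3)·1.0000) / (9) = 0.0222
  γ = (3 - (2)·-1.6000 - (4)·0.0222) / (10) = 0.6111
Iteration 2:
  α = (-7 - (-1)·0.0222 - (2)·0.6111) / (5) = -1.6400
  β = (-6 - (2)·-1.6400 - (-3)·0.6111) / (9) = -0.0985
  γ = (3 - (2)·-1.6400 - (4)·-0.0985) / (10) = 0.6674

(-1.6400, -0.0985, 0.6674)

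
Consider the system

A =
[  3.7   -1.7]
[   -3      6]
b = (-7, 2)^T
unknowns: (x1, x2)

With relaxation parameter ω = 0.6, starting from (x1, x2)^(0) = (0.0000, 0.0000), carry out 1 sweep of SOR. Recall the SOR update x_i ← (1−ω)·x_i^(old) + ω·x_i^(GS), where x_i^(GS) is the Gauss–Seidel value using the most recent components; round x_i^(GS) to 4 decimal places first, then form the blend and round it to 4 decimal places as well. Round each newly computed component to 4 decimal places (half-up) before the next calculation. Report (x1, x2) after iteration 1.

Iteration 1:
  x1: GS value = (-7 - (-1.7)·0.0000) / (3.7) = -1.8919;  x1 ← (1−ω)·0.0000 + ω·-1.8919 = -1.1351
  x2: GS value = (2 - (-3)·-1.1351) / (6) = -0.2342;  x2 ← (1−ω)·0.0000 + ω·-0.2342 = -0.1405

(-1.1351, -0.1405)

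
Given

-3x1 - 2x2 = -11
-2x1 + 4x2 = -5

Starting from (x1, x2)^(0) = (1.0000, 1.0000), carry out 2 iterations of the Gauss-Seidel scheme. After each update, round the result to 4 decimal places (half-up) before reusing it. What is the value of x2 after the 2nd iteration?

Iteration 1:
  x1 = (-11 - (-2)·1.0000) / (-3) = 3.0000
  x2 = (-5 - (-2)·3.0000) / (4) = 0.2500
Iteration 2:
  x1 = (-11 - (-2)·0.2500) / (-3) = 3.5000
  x2 = (-5 - (-2)·3.5000) / (4) = 0.5000

0.5000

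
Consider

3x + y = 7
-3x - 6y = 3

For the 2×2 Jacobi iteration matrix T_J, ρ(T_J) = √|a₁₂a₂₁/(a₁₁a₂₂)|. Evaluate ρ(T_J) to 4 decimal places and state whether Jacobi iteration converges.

0.4082

a₁₂a₂₁/(a₁₁a₂₂) = (1)·(-3) / ((3)·(-6)) = 0.166667
ρ = √|0.166667| = √0.166667 = 0.4082
ρ < 1, so Jacobi converges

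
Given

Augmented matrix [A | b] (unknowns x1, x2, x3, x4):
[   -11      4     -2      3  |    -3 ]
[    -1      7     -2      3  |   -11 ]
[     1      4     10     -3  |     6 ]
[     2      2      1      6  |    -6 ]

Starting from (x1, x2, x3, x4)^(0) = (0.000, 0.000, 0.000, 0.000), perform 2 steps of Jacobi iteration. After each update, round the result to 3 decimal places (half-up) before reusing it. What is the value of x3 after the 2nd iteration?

0.901

Iteration 1:
  x1 = (-3 - (4)·0.000 - (-2)·0.000 - (3)·0.000) / (-11) = 0.273
  x2 = (-11 - (-1)·0.000 - (-2)·0.000 - (3)·0.000) / (7) = -1.571
  x3 = (6 - (1)·0.000 - (4)·0.000 - (-3)·0.000) / (10) = 0.600
  x4 = (-6 - (2)·0.000 - (2)·0.000 - (1)·0.000) / (6) = -1.000
Iteration 2:
  x1 = (-3 - (4)·-1.571 - (-2)·0.600 - (3)·-1.000) / (-11) = -0.680
  x2 = (-11 - (-1)·0.273 - (-2)·0.600 - (3)·-1.000) / (7) = -0.932
  x3 = (6 - (1)·0.273 - (4)·-1.571 - (-3)·-1.000) / (10) = 0.901
  x4 = (-6 - (2)·0.273 - (2)·-1.571 - (1)·0.600) / (6) = -0.667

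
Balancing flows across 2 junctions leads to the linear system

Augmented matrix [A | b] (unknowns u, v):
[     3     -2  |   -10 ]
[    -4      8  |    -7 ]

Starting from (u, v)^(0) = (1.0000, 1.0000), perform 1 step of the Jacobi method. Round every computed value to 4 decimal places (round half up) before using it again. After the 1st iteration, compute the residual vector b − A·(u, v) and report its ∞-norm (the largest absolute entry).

14.6668

Iteration 1:
  u = (-10 - (-2)·1.0000) / (3) = -2.6667
  v = (-7 - (-4)·1.0000) / (8) = -0.3750
Residual b − A·x = (-2.7499, -14.6668); ∞-norm = 14.6668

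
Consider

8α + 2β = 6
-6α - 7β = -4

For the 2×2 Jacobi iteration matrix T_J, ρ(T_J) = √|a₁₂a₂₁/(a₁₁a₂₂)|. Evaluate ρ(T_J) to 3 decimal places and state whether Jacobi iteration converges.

a₁₂a₂₁/(a₁₁a₂₂) = (2)·(-6) / ((8)·(-7)) = 0.214286
ρ = √|0.214286| = √0.214286 = 0.463
ρ < 1, so Jacobi converges

0.463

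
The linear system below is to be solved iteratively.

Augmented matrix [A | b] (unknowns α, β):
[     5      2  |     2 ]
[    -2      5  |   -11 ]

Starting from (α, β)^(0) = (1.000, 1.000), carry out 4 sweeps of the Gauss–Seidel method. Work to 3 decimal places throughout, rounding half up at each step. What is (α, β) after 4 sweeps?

(1.108, -1.757)

Iteration 1:
  α = (2 - (2)·1.000) / (5) = 0.000
  β = (-11 - (-2)·0.000) / (5) = -2.200
Iteration 2:
  α = (2 - (2)·-2.200) / (5) = 1.280
  β = (-11 - (-2)·1.280) / (5) = -1.688
Iteration 3:
  α = (2 - (2)·-1.688) / (5) = 1.075
  β = (-11 - (-2)·1.075) / (5) = -1.770
Iteration 4:
  α = (2 - (2)·-1.770) / (5) = 1.108
  β = (-11 - (-2)·1.108) / (5) = -1.757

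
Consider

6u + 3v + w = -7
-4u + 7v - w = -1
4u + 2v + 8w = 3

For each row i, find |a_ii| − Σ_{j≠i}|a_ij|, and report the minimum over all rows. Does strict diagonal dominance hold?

2

row 1: |6| − (3+1) = 2
row 2: |7| − (4+1) = 2
row 3: |8| − (4+2) = 2
minimum over rows = 2 → strictly diagonally dominant (convergence guaranteed)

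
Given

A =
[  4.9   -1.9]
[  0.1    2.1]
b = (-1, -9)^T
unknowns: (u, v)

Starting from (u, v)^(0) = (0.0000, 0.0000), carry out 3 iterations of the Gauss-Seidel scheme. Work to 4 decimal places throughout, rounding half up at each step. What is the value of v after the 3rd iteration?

Iteration 1:
  u = (-1 - (-1.9)·0.0000) / (4.9) = -0.2041
  v = (-9 - (0.1)·-0.2041) / (2.1) = -4.2760
Iteration 2:
  u = (-1 - (-1.9)·-4.2760) / (4.9) = -1.8621
  v = (-9 - (0.1)·-1.8621) / (2.1) = -4.1970
Iteration 3:
  u = (-1 - (-1.9)·-4.1970) / (4.9) = -1.8315
  v = (-9 - (0.1)·-1.8315) / (2.1) = -4.1985

-4.1985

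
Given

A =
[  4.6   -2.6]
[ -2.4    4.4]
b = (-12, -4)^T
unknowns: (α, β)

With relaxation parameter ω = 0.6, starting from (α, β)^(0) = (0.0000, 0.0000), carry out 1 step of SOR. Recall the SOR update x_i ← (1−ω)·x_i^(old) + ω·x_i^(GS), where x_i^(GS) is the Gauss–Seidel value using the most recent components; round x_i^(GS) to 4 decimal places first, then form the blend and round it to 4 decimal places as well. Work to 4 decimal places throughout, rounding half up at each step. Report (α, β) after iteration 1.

Iteration 1:
  α: GS value = (-12 - (-2.6)·0.0000) / (4.6) = -2.6087;  α ← (1−ω)·0.0000 + ω·-2.6087 = -1.5652
  β: GS value = (-4 - (-2.4)·-1.5652) / (4.4) = -1.7628;  β ← (1−ω)·0.0000 + ω·-1.7628 = -1.0577

(-1.5652, -1.0577)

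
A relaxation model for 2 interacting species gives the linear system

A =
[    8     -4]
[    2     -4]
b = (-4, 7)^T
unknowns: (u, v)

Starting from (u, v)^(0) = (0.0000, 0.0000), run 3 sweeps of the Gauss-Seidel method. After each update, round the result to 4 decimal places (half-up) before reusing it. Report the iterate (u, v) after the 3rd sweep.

Iteration 1:
  u = (-4 - (-4)·0.0000) / (8) = -0.5000
  v = (7 - (2)·-0.5000) / (-4) = -2.0000
Iteration 2:
  u = (-4 - (-4)·-2.0000) / (8) = -1.5000
  v = (7 - (2)·-1.5000) / (-4) = -2.5000
Iteration 3:
  u = (-4 - (-4)·-2.5000) / (8) = -1.7500
  v = (7 - (2)·-1.7500) / (-4) = -2.6250

(-1.7500, -2.6250)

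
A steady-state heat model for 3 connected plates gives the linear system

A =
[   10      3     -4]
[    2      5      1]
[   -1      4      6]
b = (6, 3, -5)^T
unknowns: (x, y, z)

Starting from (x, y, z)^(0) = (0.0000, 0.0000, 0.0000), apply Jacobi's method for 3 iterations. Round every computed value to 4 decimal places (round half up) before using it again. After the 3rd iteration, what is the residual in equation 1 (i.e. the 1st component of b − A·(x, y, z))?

Iteration 1:
  x = (6 - (3)·0.0000 - (-4)·0.0000) / (10) = 0.6000
  y = (3 - (2)·0.0000 - (1)·0.0000) / (5) = 0.6000
  z = (-5 - (-1)·0.0000 - (4)·0.0000) / (6) = -0.8333
Iteration 2:
  x = (6 - (3)·0.6000 - (-4)·-0.8333) / (10) = 0.0867
  y = (3 - (2)·0.6000 - (1)·-0.8333) / (5) = 0.5267
  z = (-5 - (-1)·0.6000 - (4)·0.6000) / (6) = -1.1333
Iteration 3:
  x = (6 - (3)·0.5267 - (-4)·-1.1333) / (10) = -0.0113
  y = (3 - (2)·0.0867 - (1)·-1.1333) / (5) = 0.7920
  z = (-5 - (-1)·0.0867 - (4)·0.5267) / (6) = -1.1700
Residual b − A·x = (-0.9430, 0.2326, -1.1593)

-0.9430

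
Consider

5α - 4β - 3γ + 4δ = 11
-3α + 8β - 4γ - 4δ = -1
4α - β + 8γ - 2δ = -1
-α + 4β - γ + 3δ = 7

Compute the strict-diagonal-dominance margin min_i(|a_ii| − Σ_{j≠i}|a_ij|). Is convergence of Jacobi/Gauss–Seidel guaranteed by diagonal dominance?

-6

row 1: |5| − (4+3+4) = -6
row 2: |8| − (3+4+4) = -3
row 3: |8| − (4+1+2) = 1
row 4: |3| − (1+4+1) = -3
minimum over rows = -6 → not strictly diagonally dominant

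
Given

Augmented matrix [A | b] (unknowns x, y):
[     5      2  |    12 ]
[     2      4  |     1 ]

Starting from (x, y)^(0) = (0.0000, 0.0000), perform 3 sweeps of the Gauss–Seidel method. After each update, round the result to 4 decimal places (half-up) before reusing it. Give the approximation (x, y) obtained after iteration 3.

(2.8560, -1.1780)

Iteration 1:
  x = (12 - (2)·0.0000) / (5) = 2.4000
  y = (1 - (2)·2.4000) / (4) = -0.9500
Iteration 2:
  x = (12 - (2)·-0.9500) / (5) = 2.7800
  y = (1 - (2)·2.7800) / (4) = -1.1400
Iteration 3:
  x = (12 - (2)·-1.1400) / (5) = 2.8560
  y = (1 - (2)·2.8560) / (4) = -1.1780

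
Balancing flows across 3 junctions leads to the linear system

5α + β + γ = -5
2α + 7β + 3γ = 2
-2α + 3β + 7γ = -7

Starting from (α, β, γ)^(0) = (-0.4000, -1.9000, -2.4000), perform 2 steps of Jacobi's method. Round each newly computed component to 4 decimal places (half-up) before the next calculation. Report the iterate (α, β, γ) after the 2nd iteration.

Iteration 1:
  α = (-5 - (1)·-1.9000 - (1)·-2.4000) / (5) = -0.1400
  β = (2 - (2)·-0.4000 - (3)·-2.4000) / (7) = 1.4286
  γ = (-7 - (-2)·-0.4000 - (3)·-1.9000) / (7) = -0.3000
Iteration 2:
  α = (-5 - (1)·1.4286 - (1)·-0.3000) / (5) = -1.2257
  β = (2 - (2)·-0.1400 - (3)·-0.3000) / (7) = 0.4543
  γ = (-7 - (-2)·-0.1400 - (3)·1.4286) / (7) = -1.6523

(-1.2257, 0.4543, -1.6523)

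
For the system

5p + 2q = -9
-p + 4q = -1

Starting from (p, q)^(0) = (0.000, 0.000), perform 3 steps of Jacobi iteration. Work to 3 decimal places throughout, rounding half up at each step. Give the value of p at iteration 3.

Iteration 1:
  p = (-9 - (2)·0.000) / (5) = -1.800
  q = (-1 - (-1)·0.000) / (4) = -0.250
Iteration 2:
  p = (-9 - (2)·-0.250) / (5) = -1.700
  q = (-1 - (-1)·-1.800) / (4) = -0.700
Iteration 3:
  p = (-9 - (2)·-0.700) / (5) = -1.520
  q = (-1 - (-1)·-1.700) / (4) = -0.675

-1.520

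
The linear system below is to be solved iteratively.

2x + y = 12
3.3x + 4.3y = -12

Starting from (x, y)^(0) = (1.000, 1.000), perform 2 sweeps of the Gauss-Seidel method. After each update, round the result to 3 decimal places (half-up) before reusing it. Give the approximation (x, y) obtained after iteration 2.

Iteration 1:
  x = (12 - (1)·1.000) / (2) = 5.500
  y = (-12 - (3.3)·5.500) / (4.3) = -7.012
Iteration 2:
  x = (12 - (1)·-7.012) / (2) = 9.506
  y = (-12 - (3.3)·9.506) / (4.3) = -10.086

(9.506, -10.086)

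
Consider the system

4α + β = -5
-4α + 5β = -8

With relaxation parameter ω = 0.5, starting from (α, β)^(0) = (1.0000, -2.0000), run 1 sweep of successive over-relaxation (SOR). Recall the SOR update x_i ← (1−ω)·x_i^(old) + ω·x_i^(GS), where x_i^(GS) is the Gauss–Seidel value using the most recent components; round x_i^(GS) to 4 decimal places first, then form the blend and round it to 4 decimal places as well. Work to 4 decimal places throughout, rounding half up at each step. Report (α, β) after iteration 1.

(0.1250, -1.7500)

Iteration 1:
  α: GS value = (-5 - (1)·-2.0000) / (4) = -0.7500;  α ← (1−ω)·1.0000 + ω·-0.7500 = 0.1250
  β: GS value = (-8 - (-4)·0.1250) / (5) = -1.5000;  β ← (1−ω)·-2.0000 + ω·-1.5000 = -1.7500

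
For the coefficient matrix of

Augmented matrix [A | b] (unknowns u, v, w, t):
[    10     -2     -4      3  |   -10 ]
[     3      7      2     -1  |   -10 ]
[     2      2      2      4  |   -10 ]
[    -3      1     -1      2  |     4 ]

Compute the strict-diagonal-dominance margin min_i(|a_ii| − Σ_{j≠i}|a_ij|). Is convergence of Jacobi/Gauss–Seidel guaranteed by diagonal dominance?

row 1: |10| − (2+4+3) = 1
row 2: |7| − (3+2+1) = 1
row 3: |2| − (2+2+4) = -6
row 4: |2| − (3+1+1) = -3
minimum over rows = -6 → not strictly diagonally dominant

-6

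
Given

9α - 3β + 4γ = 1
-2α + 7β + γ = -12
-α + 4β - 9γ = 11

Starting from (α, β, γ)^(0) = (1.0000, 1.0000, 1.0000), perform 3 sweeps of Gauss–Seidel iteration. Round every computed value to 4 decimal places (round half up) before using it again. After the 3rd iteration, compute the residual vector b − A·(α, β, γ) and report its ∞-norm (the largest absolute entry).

Iteration 1:
  α = (1 - (-3)·1.0000 - (4)·1.0000) / (9) = 0.0000
  β = (-12 - (-2)·0.0000 - (1)·1.0000) / (7) = -1.8571
  γ = (11 - (-1)·0.0000 - (4)·-1.8571) / (-9) = -2.0476
Iteration 2:
  α = (1 - (-3)·-1.8571 - (4)·-2.0476) / (9) = 0.4021
  β = (-12 - (-2)·0.4021 - (1)·-2.0476) / (7) = -1.3069
  γ = (11 - (-1)·0.4021 - (4)·-1.3069) / (-9) = -1.8477
Iteration 3:
  α = (1 - (-3)·-1.3069 - (4)·-1.8477) / (9) = 0.4967
  β = (-12 - (-2)·0.4967 - (1)·-1.8477) / (7) = -1.3084
  γ = (11 - (-1)·0.4967 - (4)·-1.3084) / (-9) = -1.8589
Residual b − A·x = (0.0401, 0.0111, 0.0002); ∞-norm = 0.0401

0.0401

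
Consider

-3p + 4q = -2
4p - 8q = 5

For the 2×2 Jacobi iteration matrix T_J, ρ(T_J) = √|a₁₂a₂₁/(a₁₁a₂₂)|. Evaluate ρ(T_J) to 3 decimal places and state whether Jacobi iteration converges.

a₁₂a₂₁/(a₁₁a₂₂) = (4)·(4) / ((-3)·(-8)) = 0.666667
ρ = √|0.666667| = √0.666667 = 0.816
ρ < 1, so Jacobi converges

0.816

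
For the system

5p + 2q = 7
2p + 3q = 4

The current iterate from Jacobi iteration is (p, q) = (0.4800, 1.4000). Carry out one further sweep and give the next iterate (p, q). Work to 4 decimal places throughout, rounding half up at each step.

One sweep:
  p = (7 - (2)·1.4000) / (5) = 0.8400
  q = (4 - (2)·0.4800) / (3) = 1.0133

(0.8400, 1.0133)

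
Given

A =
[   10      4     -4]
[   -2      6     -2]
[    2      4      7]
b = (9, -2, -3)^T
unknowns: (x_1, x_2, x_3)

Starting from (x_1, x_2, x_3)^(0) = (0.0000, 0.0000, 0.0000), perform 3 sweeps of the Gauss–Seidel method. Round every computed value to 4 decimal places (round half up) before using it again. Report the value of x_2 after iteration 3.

Iteration 1:
  x_1 = (9 - (4)·0.0000 - (-4)·0.0000) / (10) = 0.9000
  x_2 = (-2 - (-2)·0.9000 - (-2)·0.0000) / (6) = -0.0333
  x_3 = (-3 - (2)·0.9000 - (4)·-0.0333) / (7) = -0.6667
Iteration 2:
  x_1 = (9 - (4)·-0.0333 - (-4)·-0.6667) / (10) = 0.6466
  x_2 = (-2 - (-2)·0.6466 - (-2)·-0.6667) / (6) = -0.3400
  x_3 = (-3 - (2)·0.6466 - (4)·-0.3400) / (7) = -0.4190
Iteration 3:
  x_1 = (9 - (4)·-0.3400 - (-4)·-0.4190) / (10) = 0.8684
  x_2 = (-2 - (-2)·0.8684 - (-2)·-0.4190) / (6) = -0.1835
  x_3 = (-3 - (2)·0.8684 - (4)·-0.1835) / (7) = -0.5718

-0.1835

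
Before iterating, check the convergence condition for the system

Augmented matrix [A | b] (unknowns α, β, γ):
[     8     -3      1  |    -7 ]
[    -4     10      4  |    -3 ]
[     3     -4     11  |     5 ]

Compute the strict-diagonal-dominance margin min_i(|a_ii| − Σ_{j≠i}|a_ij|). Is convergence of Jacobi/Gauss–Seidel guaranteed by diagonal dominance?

2

row 1: |8| − (3+1) = 4
row 2: |10| − (4+4) = 2
row 3: |11| − (3+4) = 4
minimum over rows = 2 → strictly diagonally dominant (convergence guaranteed)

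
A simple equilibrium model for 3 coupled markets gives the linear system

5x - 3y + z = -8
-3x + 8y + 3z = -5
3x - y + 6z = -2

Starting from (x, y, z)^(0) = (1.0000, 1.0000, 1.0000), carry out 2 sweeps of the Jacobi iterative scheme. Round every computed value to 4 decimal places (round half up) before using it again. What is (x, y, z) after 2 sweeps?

Iteration 1:
  x = (-8 - (-3)·1.0000 - (1)·1.0000) / (5) = -1.2000
  y = (-5 - (-3)·1.0000 - (3)·1.0000) / (8) = -0.6250
  z = (-2 - (3)·1.0000 - (-1)·1.0000) / (6) = -0.6667
Iteration 2:
  x = (-8 - (-3)·-0.6250 - (1)·-0.6667) / (5) = -1.8417
  y = (-5 - (-3)·-1.2000 - (3)·-0.6667) / (8) = -0.8250
  z = (-2 - (3)·-1.2000 - (-1)·-0.6250) / (6) = 0.1625

(-1.8417, -0.8250, 0.1625)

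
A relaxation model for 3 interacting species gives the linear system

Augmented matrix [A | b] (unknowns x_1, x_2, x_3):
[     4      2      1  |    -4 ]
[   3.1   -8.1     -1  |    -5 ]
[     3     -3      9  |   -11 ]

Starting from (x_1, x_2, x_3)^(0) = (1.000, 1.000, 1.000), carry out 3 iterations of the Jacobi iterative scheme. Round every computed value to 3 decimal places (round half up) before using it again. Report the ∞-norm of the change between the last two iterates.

0.465

Iteration 1:
  x_1 = (-4 - (2)·1.000 - (1)·1.000) / (4) = -1.750
  x_2 = (-5 - (3.1)·1.000 - (-1)·1.000) / (-8.1) = 0.877
  x_3 = (-11 - (3)·1.000 - (-3)·1.000) / (9) = -1.222
Iteration 2:
  x_1 = (-4 - (2)·0.877 - (1)·-1.222) / (4) = -1.133
  x_2 = (-5 - (3.1)·-1.750 - (-1)·-1.222) / (-8.1) = 0.098
  x_3 = (-11 - (3)·-1.750 - (-3)·0.877) / (9) = -0.347
Iteration 3:
  x_1 = (-4 - (2)·0.098 - (1)·-0.347) / (4) = -0.962
  x_2 = (-5 - (3.1)·-1.133 - (-1)·-0.347) / (-8.1) = 0.227
  x_3 = (-11 - (3)·-1.133 - (-3)·0.098) / (9) = -0.812
Change: (0.171, 0.129, -0.465) → max |·| = 0.465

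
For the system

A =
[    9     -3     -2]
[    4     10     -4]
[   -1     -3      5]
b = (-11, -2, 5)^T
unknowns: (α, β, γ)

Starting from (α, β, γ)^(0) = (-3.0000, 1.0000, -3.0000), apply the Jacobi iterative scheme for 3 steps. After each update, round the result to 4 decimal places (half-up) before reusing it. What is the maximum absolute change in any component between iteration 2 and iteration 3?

0.7111

Iteration 1:
  α = (-11 - (-3)·1.0000 - (-2)·-3.0000) / (9) = -1.5556
  β = (-2 - (4)·-3.0000 - (-4)·-3.0000) / (10) = -0.2000
  γ = (5 - (-1)·-3.0000 - (-3)·1.0000) / (5) = 1.0000
Iteration 2:
  α = (-11 - (-3)·-0.2000 - (-2)·1.0000) / (9) = -1.0667
  β = (-2 - (4)·-1.5556 - (-4)·1.0000) / (10) = 0.8222
  γ = (5 - (-1)·-1.5556 - (-3)·-0.2000) / (5) = 0.5689
Iteration 3:
  α = (-11 - (-3)·0.8222 - (-2)·0.5689) / (9) = -0.8217
  β = (-2 - (4)·-1.0667 - (-4)·0.5689) / (10) = 0.4542
  γ = (5 - (-1)·-1.0667 - (-3)·0.8222) / (5) = 1.2800
Change: (0.2450, -0.3680, 0.7111) → max |·| = 0.7111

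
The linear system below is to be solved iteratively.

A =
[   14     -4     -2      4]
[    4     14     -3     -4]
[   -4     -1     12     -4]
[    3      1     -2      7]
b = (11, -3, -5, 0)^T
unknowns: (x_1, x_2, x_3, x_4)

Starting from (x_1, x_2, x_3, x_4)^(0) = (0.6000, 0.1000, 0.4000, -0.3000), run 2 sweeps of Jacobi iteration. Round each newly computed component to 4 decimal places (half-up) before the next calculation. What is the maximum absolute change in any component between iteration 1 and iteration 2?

Iteration 1:
  x_1 = (11 - (-4)·0.1000 - (-2)·0.4000 - (4)·-0.3000) / (14) = 0.9571
  x_2 = (-3 - (4)·0.6000 - (-3)·0.4000 - (-4)·-0.3000) / (14) = -0.3857
  x_3 = (-5 - (-4)·0.6000 - (-1)·0.1000 - (-4)·-0.3000) / (12) = -0.3083
  x_4 = (0 - (3)·0.6000 - (1)·0.1000 - (-2)·0.4000) / (7) = -0.1571
Iteration 2:
  x_1 = (11 - (-4)·-0.3857 - (-2)·-0.3083 - (4)·-0.1571) / (14) = 0.6764
  x_2 = (-3 - (4)·0.9571 - (-3)·-0.3083 - (-4)·-0.1571) / (14) = -0.5987
  x_3 = (-5 - (-4)·0.9571 - (-1)·-0.3857 - (-4)·-0.1571) / (12) = -0.1821
  x_4 = (0 - (3)·0.9571 - (1)·-0.3857 - (-2)·-0.3083) / (7) = -0.4432
Change: (-0.2807, -0.2130, 0.1262, -0.2861) → max |·| = 0.2861

0.2861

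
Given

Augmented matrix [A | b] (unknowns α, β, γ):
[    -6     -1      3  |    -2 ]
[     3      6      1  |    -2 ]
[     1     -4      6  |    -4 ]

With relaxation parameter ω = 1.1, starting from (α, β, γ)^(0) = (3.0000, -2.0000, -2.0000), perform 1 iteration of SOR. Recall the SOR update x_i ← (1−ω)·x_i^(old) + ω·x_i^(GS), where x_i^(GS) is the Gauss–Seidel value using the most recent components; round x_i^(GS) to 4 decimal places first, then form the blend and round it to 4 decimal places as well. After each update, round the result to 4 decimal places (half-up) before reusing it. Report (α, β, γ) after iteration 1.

(-0.6666, 0.5666, 0.0044)

Iteration 1:
  α: GS value = (-2 - (-1)·-2.0000 - (3)·-2.0000) / (-6) = -0.3333;  α ← (1−ω)·3.0000 + ω·-0.3333 = -0.6666
  β: GS value = (-2 - (3)·-0.6666 - (1)·-2.0000) / (6) = 0.3333;  β ← (1−ω)·-2.0000 + ω·0.3333 = 0.5666
  γ: GS value = (-4 - (1)·-0.6666 - (-4)·0.5666) / (6) = -0.1778;  γ ← (1−ω)·-2.0000 + ω·-0.1778 = 0.0044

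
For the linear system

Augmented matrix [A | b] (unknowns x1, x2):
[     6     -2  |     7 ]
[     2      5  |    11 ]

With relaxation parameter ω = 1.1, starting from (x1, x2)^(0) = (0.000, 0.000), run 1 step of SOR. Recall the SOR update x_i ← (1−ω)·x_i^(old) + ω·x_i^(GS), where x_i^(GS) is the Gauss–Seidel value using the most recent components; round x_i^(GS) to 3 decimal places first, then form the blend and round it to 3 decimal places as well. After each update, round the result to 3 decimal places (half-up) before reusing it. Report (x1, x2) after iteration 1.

Iteration 1:
  x1: GS value = (7 - (-2)·0.000) / (6) = 1.167;  x1 ← (1−ω)·0.000 + ω·1.167 = 1.284
  x2: GS value = (11 - (2)·1.284) / (5) = 1.686;  x2 ← (1−ω)·0.000 + ω·1.686 = 1.855

(1.284, 1.855)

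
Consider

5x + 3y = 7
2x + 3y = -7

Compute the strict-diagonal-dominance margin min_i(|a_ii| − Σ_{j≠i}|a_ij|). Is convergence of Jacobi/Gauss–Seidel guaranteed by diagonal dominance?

row 1: |5| − (3) = 2
row 2: |3| − (2) = 1
minimum over rows = 1 → strictly diagonally dominant (convergence guaranteed)

1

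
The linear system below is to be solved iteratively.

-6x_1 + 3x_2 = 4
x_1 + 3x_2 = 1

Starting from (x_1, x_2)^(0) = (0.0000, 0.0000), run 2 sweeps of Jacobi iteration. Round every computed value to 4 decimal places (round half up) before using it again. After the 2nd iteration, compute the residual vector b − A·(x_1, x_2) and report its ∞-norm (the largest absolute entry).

Iteration 1:
  x_1 = (4 - (3)·0.0000) / (-6) = -0.6667
  x_2 = (1 - (1)·0.0000) / (3) = 0.3333
Iteration 2:
  x_1 = (4 - (3)·0.3333) / (-6) = -0.5000
  x_2 = (1 - (1)·-0.6667) / (3) = 0.5556
Residual b − A·x = (-0.6668, -0.1668); ∞-norm = 0.6668

0.6668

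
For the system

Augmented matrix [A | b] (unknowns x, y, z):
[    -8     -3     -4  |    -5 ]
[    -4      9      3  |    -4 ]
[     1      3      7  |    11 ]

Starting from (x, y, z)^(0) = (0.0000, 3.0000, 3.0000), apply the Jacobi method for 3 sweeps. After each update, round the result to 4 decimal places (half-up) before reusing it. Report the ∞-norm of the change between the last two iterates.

1.1012

Iteration 1:
  x = (-5 - (-3)·3.0000 - (-4)·3.0000) / (-8) = -2.0000
  y = (-4 - (-4)·0.0000 - (3)·3.0000) / (9) = -1.4444
  z = (11 - (1)·0.0000 - (3)·3.0000) / (7) = 0.2857
Iteration 2:
  x = (-5 - (-3)·-1.4444 - (-4)·0.2857) / (-8) = 1.0238
  y = (-4 - (-4)·-2.0000 - (3)·0.2857) / (9) = -1.4286
  z = (11 - (1)·-2.0000 - (3)·-1.4444) / (7) = 2.4762
Iteration 3:
  x = (-5 - (-3)·-1.4286 - (-4)·2.4762) / (-8) = -0.0774
  y = (-4 - (-4)·1.0238 - (3)·2.4762) / (9) = -0.8148
  z = (11 - (1)·1.0238 - (3)·-1.4286) / (7) = 2.0374
Change: (-1.1012, 0.6138, -0.4388) → max |·| = 1.1012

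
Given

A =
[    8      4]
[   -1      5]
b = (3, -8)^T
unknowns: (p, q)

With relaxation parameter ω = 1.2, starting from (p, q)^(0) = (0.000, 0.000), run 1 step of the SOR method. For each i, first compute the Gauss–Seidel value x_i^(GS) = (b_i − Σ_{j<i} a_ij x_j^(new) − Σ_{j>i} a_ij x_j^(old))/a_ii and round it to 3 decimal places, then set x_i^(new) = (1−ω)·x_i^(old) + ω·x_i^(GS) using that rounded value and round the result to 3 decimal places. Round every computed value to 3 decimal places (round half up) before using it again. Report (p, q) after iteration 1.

Iteration 1:
  p: GS value = (3 - (4)·0.000) / (8) = 0.375;  p ← (1−ω)·0.000 + ω·0.375 = 0.450
  q: GS value = (-8 - (-1)·0.450) / (5) = -1.510;  q ← (1−ω)·0.000 + ω·-1.510 = -1.812

(0.450, -1.812)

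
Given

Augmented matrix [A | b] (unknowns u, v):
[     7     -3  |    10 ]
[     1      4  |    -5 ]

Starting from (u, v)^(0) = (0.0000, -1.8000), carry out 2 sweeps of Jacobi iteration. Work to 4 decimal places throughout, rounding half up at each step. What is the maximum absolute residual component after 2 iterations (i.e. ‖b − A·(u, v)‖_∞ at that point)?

0.4932

Iteration 1:
  u = (10 - (-3)·-1.8000) / (7) = 0.6571
  v = (-5 - (1)·0.0000) / (4) = -1.2500
Iteration 2:
  u = (10 - (-3)·-1.2500) / (7) = 0.8929
  v = (-5 - (1)·0.6571) / (4) = -1.4143
Residual b − A·x = (-0.4932, -0.2357); ∞-norm = 0.4932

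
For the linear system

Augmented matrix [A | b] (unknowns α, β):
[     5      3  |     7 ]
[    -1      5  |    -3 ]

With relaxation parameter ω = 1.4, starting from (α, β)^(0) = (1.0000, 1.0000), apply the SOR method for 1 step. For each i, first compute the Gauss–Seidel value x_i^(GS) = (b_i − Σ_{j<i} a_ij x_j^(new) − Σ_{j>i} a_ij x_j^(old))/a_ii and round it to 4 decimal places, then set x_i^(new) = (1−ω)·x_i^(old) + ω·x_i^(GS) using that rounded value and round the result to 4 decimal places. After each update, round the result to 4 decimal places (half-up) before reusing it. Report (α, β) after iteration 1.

(0.7200, -1.0384)

Iteration 1:
  α: GS value = (7 - (3)·1.0000) / (5) = 0.8000;  α ← (1−ω)·1.0000 + ω·0.8000 = 0.7200
  β: GS value = (-3 - (-1)·0.7200) / (5) = -0.4560;  β ← (1−ω)·1.0000 + ω·-0.4560 = -1.0384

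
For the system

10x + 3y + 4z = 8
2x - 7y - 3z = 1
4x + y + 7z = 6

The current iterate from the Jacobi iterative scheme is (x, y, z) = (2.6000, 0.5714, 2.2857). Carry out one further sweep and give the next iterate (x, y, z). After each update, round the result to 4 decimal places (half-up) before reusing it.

One sweep:
  x = (8 - (3)·0.5714 - (4)·2.2857) / (10) = -0.2857
  y = (1 - (2)·2.6000 - (-3)·2.2857) / (-7) = -0.3796
  z = (6 - (4)·2.6000 - (1)·0.5714) / (7) = -0.7102

(-0.2857, -0.3796, -0.7102)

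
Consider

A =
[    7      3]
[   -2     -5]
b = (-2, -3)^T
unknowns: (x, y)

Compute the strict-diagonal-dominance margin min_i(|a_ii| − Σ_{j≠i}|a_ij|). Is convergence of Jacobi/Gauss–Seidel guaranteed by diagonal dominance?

row 1: |7| − (3) = 4
row 2: |-5| − (2) = 3
minimum over rows = 3 → strictly diagonally dominant (convergence guaranteed)

3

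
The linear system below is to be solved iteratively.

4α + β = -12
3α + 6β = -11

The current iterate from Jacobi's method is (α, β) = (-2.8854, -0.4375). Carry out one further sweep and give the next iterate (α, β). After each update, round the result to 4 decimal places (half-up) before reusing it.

(-2.8906, -0.3906)

One sweep:
  α = (-12 - (1)·-0.4375) / (4) = -2.8906
  β = (-11 - (3)·-2.8854) / (6) = -0.3906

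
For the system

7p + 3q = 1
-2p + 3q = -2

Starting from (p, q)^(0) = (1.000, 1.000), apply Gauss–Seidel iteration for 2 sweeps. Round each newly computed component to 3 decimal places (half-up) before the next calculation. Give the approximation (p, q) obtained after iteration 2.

(0.510, -0.327)

Iteration 1:
  p = (1 - (3)·1.000) / (7) = -0.286
  q = (-2 - (-2)·-0.286) / (3) = -0.857
Iteration 2:
  p = (1 - (3)·-0.857) / (7) = 0.510
  q = (-2 - (-2)·0.510) / (3) = -0.327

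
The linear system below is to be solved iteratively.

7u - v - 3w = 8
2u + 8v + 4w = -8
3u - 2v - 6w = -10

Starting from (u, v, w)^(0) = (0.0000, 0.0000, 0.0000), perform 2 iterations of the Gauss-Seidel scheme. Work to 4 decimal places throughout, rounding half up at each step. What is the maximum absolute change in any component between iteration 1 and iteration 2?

Iteration 1:
  u = (8 - (-1)·0.0000 - (-3)·0.0000) / (7) = 1.1429
  v = (-8 - (2)·1.1429 - (4)·0.0000) / (8) = -1.2857
  w = (-10 - (3)·1.1429 - (-2)·-1.2857) / (-6) = 2.6667
Iteration 2:
  u = (8 - (-1)·-1.2857 - (-3)·2.6667) / (7) = 2.1021
  v = (-8 - (2)·2.1021 - (4)·2.6667) / (8) = -2.8589
  w = (-10 - (3)·2.1021 - (-2)·-2.8589) / (-6) = 3.6707
Change: (0.9592, -1.5732, 1.0040) → max |·| = 1.5732

1.5732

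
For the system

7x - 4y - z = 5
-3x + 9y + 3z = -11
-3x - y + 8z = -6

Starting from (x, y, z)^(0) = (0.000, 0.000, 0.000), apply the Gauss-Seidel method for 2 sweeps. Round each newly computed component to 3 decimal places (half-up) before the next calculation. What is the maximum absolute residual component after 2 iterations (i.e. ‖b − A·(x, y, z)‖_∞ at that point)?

Iteration 1:
  x = (5 - (-4)·0.000 - (-1)·0.000) / (7) = 0.714
  y = (-11 - (-3)·0.714 - (3)·0.000) / (9) = -0.984
  z = (-6 - (-3)·0.714 - (-1)·-0.984) / (8) = -0.605
Iteration 2:
  x = (5 - (-4)·-0.984 - (-1)·-0.605) / (7) = 0.066
  y = (-11 - (-3)·0.066 - (3)·-0.605) / (9) = -0.999
  z = (-6 - (-3)·0.066 - (-1)·-0.999) / (8) = -0.850
Residual b − A·x = (-0.308, 0.739, -0.001); ∞-norm = 0.739

0.739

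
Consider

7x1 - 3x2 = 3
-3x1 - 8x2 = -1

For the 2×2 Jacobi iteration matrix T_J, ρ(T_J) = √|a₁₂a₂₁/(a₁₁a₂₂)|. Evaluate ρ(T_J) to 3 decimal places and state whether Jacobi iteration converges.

a₁₂a₂₁/(a₁₁a₂₂) = (-3)·(-3) / ((7)·(-8)) = -0.160714
ρ = √|-0.160714| = √0.160714 = 0.401
ρ < 1, so Jacobi converges

0.401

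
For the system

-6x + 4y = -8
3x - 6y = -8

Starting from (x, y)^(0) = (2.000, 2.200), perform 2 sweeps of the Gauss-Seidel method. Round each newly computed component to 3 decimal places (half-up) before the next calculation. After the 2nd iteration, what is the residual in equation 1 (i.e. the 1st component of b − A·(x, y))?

-0.714

Iteration 1:
  x = (-8 - (4)·2.200) / (-6) = 2.800
  y = (-8 - (3)·2.800) / (-6) = 2.733
Iteration 2:
  x = (-8 - (4)·2.733) / (-6) = 3.155
  y = (-8 - (3)·3.155) / (-6) = 2.911
Residual b − A·x = (-0.714, 0.001)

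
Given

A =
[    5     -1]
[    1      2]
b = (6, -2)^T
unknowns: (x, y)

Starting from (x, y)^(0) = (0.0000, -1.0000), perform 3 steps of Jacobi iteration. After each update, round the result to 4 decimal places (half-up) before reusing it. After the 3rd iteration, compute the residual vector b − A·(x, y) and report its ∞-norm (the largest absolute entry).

0.1000

Iteration 1:
  x = (6 - (-1)·-1.0000) / (5) = 1.0000
  y = (-2 - (1)·0.0000) / (2) = -1.0000
Iteration 2:
  x = (6 - (-1)·-1.0000) / (5) = 1.0000
  y = (-2 - (1)·1.0000) / (2) = -1.5000
Iteration 3:
  x = (6 - (-1)·-1.5000) / (5) = 0.9000
  y = (-2 - (1)·1.0000) / (2) = -1.5000
Residual b − A·x = (0.0000, 0.1000); ∞-norm = 0.1000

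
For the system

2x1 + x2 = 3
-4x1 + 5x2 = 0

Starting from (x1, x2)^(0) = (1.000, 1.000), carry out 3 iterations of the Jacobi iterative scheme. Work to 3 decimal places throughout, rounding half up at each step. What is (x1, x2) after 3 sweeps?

(1.100, 0.880)

Iteration 1:
  x1 = (3 - (1)·1.000) / (2) = 1.000
  x2 = (0 - (-4)·1.000) / (5) = 0.800
Iteration 2:
  x1 = (3 - (1)·0.800) / (2) = 1.100
  x2 = (0 - (-4)·1.000) / (5) = 0.800
Iteration 3:
  x1 = (3 - (1)·0.800) / (2) = 1.100
  x2 = (0 - (-4)·1.100) / (5) = 0.880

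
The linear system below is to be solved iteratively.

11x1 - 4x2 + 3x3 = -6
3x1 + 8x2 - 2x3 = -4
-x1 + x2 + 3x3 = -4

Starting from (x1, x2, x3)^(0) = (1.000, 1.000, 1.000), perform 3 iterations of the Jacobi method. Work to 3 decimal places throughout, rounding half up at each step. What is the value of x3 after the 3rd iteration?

Iteration 1:
  x1 = (-6 - (-4)·1.000 - (3)·1.000) / (11) = -0.455
  x2 = (-4 - (3)·1.000 - (-2)·1.000) / (8) = -0.625
  x3 = (-4 - (-1)·1.000 - (1)·1.000) / (3) = -1.333
Iteration 2:
  x1 = (-6 - (-4)·-0.625 - (3)·-1.333) / (11) = -0.409
  x2 = (-4 - (3)·-0.455 - (-2)·-1.333) / (8) = -0.663
  x3 = (-4 - (-1)·-0.455 - (1)·-0.625) / (3) = -1.277
Iteration 3:
  x1 = (-6 - (-4)·-0.663 - (3)·-1.277) / (11) = -0.438
  x2 = (-4 - (3)·-0.409 - (-2)·-1.277) / (8) = -0.666
  x3 = (-4 - (-1)·-0.409 - (1)·-0.663) / (3) = -1.249

-1.249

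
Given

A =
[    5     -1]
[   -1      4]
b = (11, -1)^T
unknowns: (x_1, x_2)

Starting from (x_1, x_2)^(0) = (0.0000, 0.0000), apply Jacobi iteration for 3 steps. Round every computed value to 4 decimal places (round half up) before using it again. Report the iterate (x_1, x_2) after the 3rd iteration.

Iteration 1:
  x_1 = (11 - (-1)·0.0000) / (5) = 2.2000
  x_2 = (-1 - (-1)·0.0000) / (4) = -0.2500
Iteration 2:
  x_1 = (11 - (-1)·-0.2500) / (5) = 2.1500
  x_2 = (-1 - (-1)·2.2000) / (4) = 0.3000
Iteration 3:
  x_1 = (11 - (-1)·0.3000) / (5) = 2.2600
  x_2 = (-1 - (-1)·2.1500) / (4) = 0.2875

(2.2600, 0.2875)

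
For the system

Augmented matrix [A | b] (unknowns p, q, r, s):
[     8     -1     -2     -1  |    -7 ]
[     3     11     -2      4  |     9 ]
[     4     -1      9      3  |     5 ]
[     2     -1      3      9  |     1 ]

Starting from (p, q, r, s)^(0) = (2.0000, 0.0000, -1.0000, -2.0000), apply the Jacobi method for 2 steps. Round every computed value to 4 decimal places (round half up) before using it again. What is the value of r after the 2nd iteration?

1.2576

Iteration 1:
  p = (-7 - (-1)·0.0000 - (-2)·-1.0000 - (-1)·-2.0000) / (8) = -1.3750
  q = (9 - (3)·2.0000 - (-2)·-1.0000 - (4)·-2.0000) / (11) = 0.8182
  r = (5 - (4)·2.0000 - (-1)·0.0000 - (3)·-2.0000) / (9) = 0.3333
  s = (1 - (2)·2.0000 - (-1)·0.0000 - (3)·-1.0000) / (9) = 0.0000
Iteration 2:
  p = (-7 - (-1)·0.8182 - (-2)·0.3333 - (-1)·0.0000) / (8) = -0.6894
  q = (9 - (3)·-1.3750 - (-2)·0.3333 - (4)·0.0000) / (11) = 1.2538
  r = (5 - (4)·-1.3750 - (-1)·0.8182 - (3)·0.0000) / (9) = 1.2576
  s = (1 - (2)·-1.3750 - (-1)·0.8182 - (3)·0.3333) / (9) = 0.3965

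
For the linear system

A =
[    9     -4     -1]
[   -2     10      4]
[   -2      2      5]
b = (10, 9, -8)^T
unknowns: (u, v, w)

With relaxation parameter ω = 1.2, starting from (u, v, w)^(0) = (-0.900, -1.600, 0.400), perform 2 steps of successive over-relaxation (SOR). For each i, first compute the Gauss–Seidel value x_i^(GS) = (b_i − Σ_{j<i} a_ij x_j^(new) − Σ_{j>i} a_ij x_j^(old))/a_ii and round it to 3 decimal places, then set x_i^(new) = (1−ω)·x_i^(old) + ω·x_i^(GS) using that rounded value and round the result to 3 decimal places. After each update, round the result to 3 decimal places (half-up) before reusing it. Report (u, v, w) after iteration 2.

(1.618, 2.306, -1.786)

Iteration 1:
  u: GS value = (10 - (-4)·-1.600 - (-1)·0.400) / (9) = 0.444;  u ← (1−ω)·-0.900 + ω·0.444 = 0.713
  v: GS value = (9 - (-2)·0.713 - (4)·0.400) / (10) = 0.883;  v ← (1−ω)·-1.600 + ω·0.883 = 1.380
  w: GS value = (-8 - (-2)·0.713 - (2)·1.380) / (5) = -1.867;  w ← (1−ω)·0.400 + ω·-1.867 = -2.320
Iteration 2:
  u: GS value = (10 - (-4)·1.380 - (-1)·-2.320) / (9) = 1.467;  u ← (1−ω)·0.713 + ω·1.467 = 1.618
  v: GS value = (9 - (-2)·1.618 - (4)·-2.320) / (10) = 2.152;  v ← (1−ω)·1.380 + ω·2.152 = 2.306
  w: GS value = (-8 - (-2)·1.618 - (2)·2.306) / (5) = -1.875;  w ← (1−ω)·-2.320 + ω·-1.875 = -1.786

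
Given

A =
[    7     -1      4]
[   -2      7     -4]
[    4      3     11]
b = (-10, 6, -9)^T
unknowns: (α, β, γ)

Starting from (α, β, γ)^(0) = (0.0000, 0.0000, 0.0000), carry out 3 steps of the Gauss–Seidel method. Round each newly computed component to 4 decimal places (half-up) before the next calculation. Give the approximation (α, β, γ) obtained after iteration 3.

Iteration 1:
  α = (-10 - (-1)·0.0000 - (4)·0.0000) / (7) = -1.4286
  β = (6 - (-2)·-1.4286 - (-4)·0.0000) / (7) = 0.4490
  γ = (-9 - (4)·-1.4286 - (3)·0.4490) / (11) = -0.4211
Iteration 2:
  α = (-10 - (-1)·0.4490 - (4)·-0.4211) / (7) = -1.1238
  β = (6 - (-2)·-1.1238 - (-4)·-0.4211) / (7) = 0.2954
  γ = (-9 - (4)·-1.1238 - (3)·0.2954) / (11) = -0.4901
Iteration 3:
  α = (-10 - (-1)·0.2954 - (4)·-0.4901) / (7) = -1.1063
  β = (6 - (-2)·-1.1063 - (-4)·-0.4901) / (7) = 0.2610
  γ = (-9 - (4)·-1.1063 - (3)·0.2610) / (11) = -0.4871

(-1.1063, 0.2610, -0.4871)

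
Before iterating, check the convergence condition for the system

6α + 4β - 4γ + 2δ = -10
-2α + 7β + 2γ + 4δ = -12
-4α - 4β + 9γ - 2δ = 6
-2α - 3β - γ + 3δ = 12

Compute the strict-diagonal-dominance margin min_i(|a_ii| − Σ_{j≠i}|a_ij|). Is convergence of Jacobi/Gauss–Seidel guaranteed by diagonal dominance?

-4

row 1: |6| − (4+4+2) = -4
row 2: |7| − (2+2+4) = -1
row 3: |9| − (4+4+2) = -1
row 4: |3| − (2+3+1) = -3
minimum over rows = -4 → not strictly diagonally dominant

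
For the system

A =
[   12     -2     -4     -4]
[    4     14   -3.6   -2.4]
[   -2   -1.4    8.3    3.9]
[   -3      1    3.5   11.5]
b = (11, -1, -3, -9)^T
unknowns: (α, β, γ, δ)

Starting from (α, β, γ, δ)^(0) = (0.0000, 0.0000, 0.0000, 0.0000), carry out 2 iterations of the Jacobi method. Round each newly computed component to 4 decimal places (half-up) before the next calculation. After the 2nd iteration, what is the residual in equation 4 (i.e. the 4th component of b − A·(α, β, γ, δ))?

Iteration 1:
  α = (11 - (-2)·0.0000 - (-4)·0.0000 - (-4)·0.0000) / (12) = 0.9167
  β = (-1 - (4)·0.0000 - (-3.6)·0.0000 - (-2.4)·0.0000) / (14) = -0.0714
  γ = (-3 - (-2)·0.0000 - (-1.4)·0.0000 - (3.9)·0.0000) / (8.3) = -0.3614
  δ = (-9 - (-3)·0.0000 - (1)·0.0000 - (3.5)·0.0000) / (11.5) = -0.7826
Iteration 2:
  α = (11 - (-2)·-0.0714 - (-4)·-0.3614 - (-4)·-0.7826) / (12) = 0.5234
  β = (-1 - (4)·0.9167 - (-3.6)·-0.3614 - (-2.4)·-0.7826) / (14) = -0.5604
  γ = (-3 - (-2)·0.9167 - (-1.4)·-0.0714 - (3.9)·-0.7826) / (8.3) = 0.2151
  δ = (-9 - (-3)·0.9167 - (1)·-0.0714 - (3.5)·-0.3614) / (11.5) = -0.4273
Residual b − A·x = (2.7496, 4.5008, -2.8566, -2.7083)

-2.7083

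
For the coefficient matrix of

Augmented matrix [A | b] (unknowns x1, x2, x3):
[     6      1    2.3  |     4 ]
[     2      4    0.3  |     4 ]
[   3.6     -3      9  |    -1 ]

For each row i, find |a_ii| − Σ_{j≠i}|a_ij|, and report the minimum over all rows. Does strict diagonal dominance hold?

row 1: |6| − (1+2.3) = 2.7
row 2: |4| − (2+0.3) = 1.7
row 3: |9| − (3.6+3) = 2.4
minimum over rows = 1.7 → strictly diagonally dominant (convergence guaranteed)

1.7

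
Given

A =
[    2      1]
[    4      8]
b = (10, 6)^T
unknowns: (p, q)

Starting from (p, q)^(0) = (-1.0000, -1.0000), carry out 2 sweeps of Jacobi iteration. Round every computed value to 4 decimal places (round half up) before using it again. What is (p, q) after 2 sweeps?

(4.3750, -2.0000)

Iteration 1:
  p = (10 - (1)·-1.0000) / (2) = 5.5000
  q = (6 - (4)·-1.0000) / (8) = 1.2500
Iteration 2:
  p = (10 - (1)·1.2500) / (2) = 4.3750
  q = (6 - (4)·5.5000) / (8) = -2.0000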